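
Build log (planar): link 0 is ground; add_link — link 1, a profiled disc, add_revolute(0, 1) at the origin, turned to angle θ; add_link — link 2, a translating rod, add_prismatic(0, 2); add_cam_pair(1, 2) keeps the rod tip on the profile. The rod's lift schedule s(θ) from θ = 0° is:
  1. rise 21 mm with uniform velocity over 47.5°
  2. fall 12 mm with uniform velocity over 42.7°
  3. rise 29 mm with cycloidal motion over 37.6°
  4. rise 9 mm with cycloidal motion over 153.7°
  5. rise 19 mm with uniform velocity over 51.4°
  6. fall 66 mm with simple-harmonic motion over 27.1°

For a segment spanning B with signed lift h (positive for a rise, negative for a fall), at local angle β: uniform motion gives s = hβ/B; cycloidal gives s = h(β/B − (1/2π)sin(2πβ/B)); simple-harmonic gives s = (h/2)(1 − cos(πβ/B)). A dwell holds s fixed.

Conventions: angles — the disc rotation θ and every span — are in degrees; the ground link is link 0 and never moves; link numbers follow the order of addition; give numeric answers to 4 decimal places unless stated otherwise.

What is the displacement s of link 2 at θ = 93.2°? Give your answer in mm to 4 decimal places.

seg 1 [0°–47.5°] uniform, h=21: full span → s += 21 → s = 21.0000
seg 2 [47.5°–90.2°] uniform, h=-12: full span → s += -12 → s = 9.0000
seg 3 [90.2°–127.8°] cycloidal, h=29: θ=93.2° here. β=3, B=37.6. 29·(0.0798 − sin(2π·0.0798)/(2π)) = 0.0957 → s = 9.0957

9.0957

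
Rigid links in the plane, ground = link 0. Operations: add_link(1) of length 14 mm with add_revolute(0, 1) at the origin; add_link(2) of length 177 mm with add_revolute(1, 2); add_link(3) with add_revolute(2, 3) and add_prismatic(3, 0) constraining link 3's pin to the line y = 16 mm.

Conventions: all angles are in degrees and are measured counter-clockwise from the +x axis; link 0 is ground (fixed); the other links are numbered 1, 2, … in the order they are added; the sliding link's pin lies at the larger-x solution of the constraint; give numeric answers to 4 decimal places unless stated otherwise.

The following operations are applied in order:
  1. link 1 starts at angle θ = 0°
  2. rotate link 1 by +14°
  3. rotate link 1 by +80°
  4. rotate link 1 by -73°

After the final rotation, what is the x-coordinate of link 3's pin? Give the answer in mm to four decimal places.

geometry: r = 14 mm, L = 177 mm, e = 16 mm; θ starts at 0°
rotate link 1 by +14°: θ ← 0° +14° = 14°
rotate link 1 by +80°: θ ← 14° +80° = 94°
rotate link 1 by -73°: θ ← 94° -73° = 21°
crank pin P = (r cos θ, r sin θ) = (13.070126, 5.017151)
h = r sin θ − e = 5.017151 − 16 = -10.982849
x = r cos θ + √(L² − h²) = 13.070126 + 176.658929 = 189.729055

189.7291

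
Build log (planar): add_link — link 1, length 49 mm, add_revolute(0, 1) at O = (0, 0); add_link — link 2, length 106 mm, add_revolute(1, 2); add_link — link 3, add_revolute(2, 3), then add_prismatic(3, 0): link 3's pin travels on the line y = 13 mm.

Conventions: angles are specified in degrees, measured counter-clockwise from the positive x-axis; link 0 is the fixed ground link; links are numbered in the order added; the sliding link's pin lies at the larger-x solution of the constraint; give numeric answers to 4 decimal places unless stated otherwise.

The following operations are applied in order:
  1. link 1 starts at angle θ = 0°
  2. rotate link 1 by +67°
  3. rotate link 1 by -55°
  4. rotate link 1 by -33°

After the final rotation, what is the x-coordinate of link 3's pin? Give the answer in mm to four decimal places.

geometry: r = 49 mm, L = 106 mm, e = 13 mm; θ starts at 0°
rotate link 1 by +67°: θ ← 0° +67° = 67°
rotate link 1 by -55°: θ ← 67° -55° = 12°
rotate link 1 by -33°: θ ← 12° -33° = -21°
crank pin P = (r cos θ, r sin θ) = (45.745441, -17.560030)
h = r sin θ − e = -17.560030 − 13 = -30.560030
x = r cos θ + √(L² − h²) = 45.745441 + 101.499185 = 147.244626

147.2446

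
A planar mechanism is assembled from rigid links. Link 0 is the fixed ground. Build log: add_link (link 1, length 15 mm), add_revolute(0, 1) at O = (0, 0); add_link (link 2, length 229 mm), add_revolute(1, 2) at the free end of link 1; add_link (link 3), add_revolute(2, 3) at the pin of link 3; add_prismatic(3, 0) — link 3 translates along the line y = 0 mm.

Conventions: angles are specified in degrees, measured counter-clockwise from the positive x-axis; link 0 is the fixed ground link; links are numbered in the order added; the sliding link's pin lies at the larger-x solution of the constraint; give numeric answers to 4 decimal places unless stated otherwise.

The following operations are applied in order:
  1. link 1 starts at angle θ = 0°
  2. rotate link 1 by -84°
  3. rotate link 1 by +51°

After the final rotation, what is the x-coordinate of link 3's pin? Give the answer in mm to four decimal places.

geometry: r = 15 mm, L = 229 mm, e = 0 mm; θ starts at 0°
rotate link 1 by -84°: θ ← 0° -84° = -84°
rotate link 1 by +51°: θ ← -84° +51° = -33°
crank pin P = (r cos θ, r sin θ) = (12.580059, -8.169586)
h = r sin θ − e = -8.169586 − 0 = -8.169586
x = r cos θ + √(L² − h²) = 12.580059 + 228.854228 = 241.434287

241.4343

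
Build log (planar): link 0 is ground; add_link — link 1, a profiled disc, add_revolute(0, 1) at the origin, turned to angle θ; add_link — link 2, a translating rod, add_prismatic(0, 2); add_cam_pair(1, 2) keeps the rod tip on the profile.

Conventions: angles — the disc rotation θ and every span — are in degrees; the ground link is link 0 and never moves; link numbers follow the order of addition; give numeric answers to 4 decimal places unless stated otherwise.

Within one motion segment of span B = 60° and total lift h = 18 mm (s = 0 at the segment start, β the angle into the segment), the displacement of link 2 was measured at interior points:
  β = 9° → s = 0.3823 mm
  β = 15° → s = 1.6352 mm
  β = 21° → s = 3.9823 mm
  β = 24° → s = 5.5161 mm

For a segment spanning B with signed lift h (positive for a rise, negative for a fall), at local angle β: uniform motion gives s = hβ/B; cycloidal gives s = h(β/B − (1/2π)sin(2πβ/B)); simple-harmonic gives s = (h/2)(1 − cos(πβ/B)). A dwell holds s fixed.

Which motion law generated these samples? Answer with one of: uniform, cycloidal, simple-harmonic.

candidates at β/B = r: uniform s = h·r (linear in β); cycloidal s = h·(r − sin(2πr)/(2π)); simple-harmonic s = (h/2)(1 − cos(πr))
β=9°: printed 0.3823 | uniform 2.7000, cycloidal 0.3823, simple-harmonic 0.9809
β=15°: printed 1.6352 | uniform 4.5000, cycloidal 1.6352, simple-harmonic 2.6360
β=21°: printed 3.9823 | uniform 6.3000, cycloidal 3.9823, simple-harmonic 4.9141
β=24°: printed 5.5161 | uniform 7.2000, cycloidal 5.5161, simple-harmonic 6.2188
only one law matches every sample → cycloidal

cycloidal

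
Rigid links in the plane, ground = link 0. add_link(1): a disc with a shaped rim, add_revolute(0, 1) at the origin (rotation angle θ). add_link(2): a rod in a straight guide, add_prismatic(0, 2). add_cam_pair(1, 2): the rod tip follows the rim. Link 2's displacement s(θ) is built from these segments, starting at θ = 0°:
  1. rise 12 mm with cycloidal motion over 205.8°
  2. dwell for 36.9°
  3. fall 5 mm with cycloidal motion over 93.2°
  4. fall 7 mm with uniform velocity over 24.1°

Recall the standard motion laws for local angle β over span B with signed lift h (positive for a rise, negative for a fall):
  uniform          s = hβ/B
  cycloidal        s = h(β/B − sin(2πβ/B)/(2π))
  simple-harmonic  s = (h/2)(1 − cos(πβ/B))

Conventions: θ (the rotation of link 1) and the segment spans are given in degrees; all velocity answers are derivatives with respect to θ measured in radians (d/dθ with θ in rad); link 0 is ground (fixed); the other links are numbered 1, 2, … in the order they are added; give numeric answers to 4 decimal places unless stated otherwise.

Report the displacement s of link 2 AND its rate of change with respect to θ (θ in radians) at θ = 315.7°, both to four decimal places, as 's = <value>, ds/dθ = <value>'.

segment 1 (0° to 205.8°, cycloidal, h = 12) is passed completely: s = 0.0000 + (12) = 12.0000
segment 2 (205.8° to 242.7°, dwell): s unchanged at 12.0000
θ = 315.7° falls in segment 3 (242.7° to 335.9°, cycloidal, h = -5): β = 315.7 − 242.7 = 73°, B = 93.2°; Δs = -5·(0.7833 − sin(2π·0.7833)/(2π)) = -4.6948; s = 12.0000 − 4.6948 = 7.3052
velocity in seg [242.7°–335.9°] (cycloidal), θ in radians: β = 73° = 1.2741 rad, B = 93.2° = 1.6266 rad; ds/dθ = (h/B)(1 − cos(2πβ/B)) = ((-5)/1.6266)(1 − cos(2π·0.7833)) = -2.436079 mm/rad

s = 7.3052, ds/dθ = -2.4361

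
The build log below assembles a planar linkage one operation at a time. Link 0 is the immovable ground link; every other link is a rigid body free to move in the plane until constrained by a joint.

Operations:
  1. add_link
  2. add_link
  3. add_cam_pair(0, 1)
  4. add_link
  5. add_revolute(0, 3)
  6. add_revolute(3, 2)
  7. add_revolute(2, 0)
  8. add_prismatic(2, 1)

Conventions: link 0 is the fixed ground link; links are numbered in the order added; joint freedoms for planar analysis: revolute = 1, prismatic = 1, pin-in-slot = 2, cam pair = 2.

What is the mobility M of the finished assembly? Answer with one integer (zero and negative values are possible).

L=1 J1=0 J2=0
add link → L=2 J1=0 J2=0
add link → L=3 J1=0 J2=0
C@0,1 dof=2 J2 → L=3 J1=0 J2=1
add link → L=4 J1=0 J2=1
R@0,3 dof=1 J1 → L=4 J1=1 J2=1
R@3,2 dof=1 J1 → L=4 J1=2 J2=1
R@2,0 dof=1 J1 → L=4 J1=3 J2=1
P@2,1 dof=1 J1 → L=4 J1=4 J2=1
M=3(L−1)−2J1−J2=3·3−2·4−1=0

M = 0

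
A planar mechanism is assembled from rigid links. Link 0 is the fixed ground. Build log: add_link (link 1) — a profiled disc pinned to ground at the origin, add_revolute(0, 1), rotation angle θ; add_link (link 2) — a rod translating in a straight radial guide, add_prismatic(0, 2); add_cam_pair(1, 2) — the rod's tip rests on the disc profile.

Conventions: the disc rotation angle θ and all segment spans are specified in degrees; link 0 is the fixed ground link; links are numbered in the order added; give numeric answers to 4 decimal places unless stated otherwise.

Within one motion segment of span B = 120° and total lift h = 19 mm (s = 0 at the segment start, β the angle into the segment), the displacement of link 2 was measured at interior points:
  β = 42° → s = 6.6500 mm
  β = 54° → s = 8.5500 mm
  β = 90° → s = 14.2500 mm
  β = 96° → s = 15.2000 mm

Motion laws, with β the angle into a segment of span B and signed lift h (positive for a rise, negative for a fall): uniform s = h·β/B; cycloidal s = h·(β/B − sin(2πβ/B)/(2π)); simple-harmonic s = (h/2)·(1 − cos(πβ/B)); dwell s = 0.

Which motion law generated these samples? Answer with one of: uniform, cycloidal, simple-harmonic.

candidates at β/B = r: uniform s = h·r (linear in β); cycloidal s = h·(r − sin(2πr)/(2π)); simple-harmonic s = (h/2)(1 − cos(πr))
β=42°: printed 6.6500 | uniform 6.6500, cycloidal 4.2036, simple-harmonic 5.1871
β=54°: printed 8.5500 | uniform 8.5500, cycloidal 7.6155, simple-harmonic 8.0139
β=90°: printed 14.2500 | uniform 14.2500, cycloidal 17.2739, simple-harmonic 16.2175
β=96°: printed 15.2000 | uniform 15.2000, cycloidal 18.0759, simple-harmonic 17.1857
only one law matches every sample → uniform

uniform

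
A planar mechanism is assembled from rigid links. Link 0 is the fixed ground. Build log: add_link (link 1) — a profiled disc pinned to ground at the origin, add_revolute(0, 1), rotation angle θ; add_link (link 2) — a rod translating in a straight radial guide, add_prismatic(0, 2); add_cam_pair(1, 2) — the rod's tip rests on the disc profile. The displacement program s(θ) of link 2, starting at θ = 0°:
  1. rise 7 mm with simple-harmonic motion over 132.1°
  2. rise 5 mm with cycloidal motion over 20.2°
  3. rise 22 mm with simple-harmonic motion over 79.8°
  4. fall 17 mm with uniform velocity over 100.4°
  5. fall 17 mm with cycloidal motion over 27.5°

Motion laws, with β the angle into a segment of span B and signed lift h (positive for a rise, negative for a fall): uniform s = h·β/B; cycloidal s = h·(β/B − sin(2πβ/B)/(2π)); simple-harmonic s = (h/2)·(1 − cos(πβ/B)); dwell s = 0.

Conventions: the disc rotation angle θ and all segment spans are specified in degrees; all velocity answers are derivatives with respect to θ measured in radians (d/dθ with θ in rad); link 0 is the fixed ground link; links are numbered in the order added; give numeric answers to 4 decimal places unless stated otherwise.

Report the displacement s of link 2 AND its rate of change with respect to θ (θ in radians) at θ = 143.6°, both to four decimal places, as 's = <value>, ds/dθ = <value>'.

seg 1 [0°–132.1°] simple-harmonic, h=7: full span → s += 7 → s = 7.0000
seg 2 [132.1°–152.3°] cycloidal, h=5: θ=143.6° here. β=11.5, B=20.2. 5·(0.5693 − sin(2π·0.5693)/(2π)) = 3.1822 → s = 10.1822
velocity in seg [132.1°–152.3°] (cycloidal), θ in radians: β = 11.5° = 0.2007 rad, B = 20.2° = 0.3526 rad; ds/dθ = (h/B)(1 − cos(2πβ/B)) = (5/0.3526)(1 − cos(2π·0.5693)) = 27.040667 mm/rad

s = 10.1822, ds/dθ = 27.0407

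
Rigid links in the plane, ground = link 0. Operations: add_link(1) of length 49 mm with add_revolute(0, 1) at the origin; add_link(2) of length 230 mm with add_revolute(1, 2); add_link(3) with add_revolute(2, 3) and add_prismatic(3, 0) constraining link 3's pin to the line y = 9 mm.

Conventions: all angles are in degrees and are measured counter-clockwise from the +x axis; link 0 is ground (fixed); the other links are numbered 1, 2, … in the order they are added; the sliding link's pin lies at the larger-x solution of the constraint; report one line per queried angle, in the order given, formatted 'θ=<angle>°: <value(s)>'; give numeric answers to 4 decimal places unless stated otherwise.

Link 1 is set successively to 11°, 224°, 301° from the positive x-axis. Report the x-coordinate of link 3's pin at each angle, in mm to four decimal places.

geometry: r = 49 mm, L = 230 mm, e = 9 mm
θ=11°: crank pin P = (r cos θ, r sin θ) = (48.099732, 9.349641)
θ=11°: h = r sin θ − e = 9.349641 − 9 = 0.349641
θ=11°: x = r cos θ + √(L² − h²) = 48.099732 + 229.999734 = 278.099466
θ=224°: crank pin P = (r cos θ, r sin θ) = (-35.247650, -34.038260)
θ=224°: h = r sin θ − e = -34.038260 − 9 = -43.038260
θ=224°: x = r cos θ + √(L² − h²) = -35.247650 + 225.937399 = 190.689749
θ=301°: crank pin P = (r cos θ, r sin θ) = (25.236866, -42.001198)
θ=301°: h = r sin θ − e = -42.001198 − 9 = -51.001198
θ=301°: x = r cos θ + √(L² − h²) = 25.236866 + 224.274113 = 249.510979

θ=11°: 278.0995
θ=224°: 190.6897
θ=301°: 249.5110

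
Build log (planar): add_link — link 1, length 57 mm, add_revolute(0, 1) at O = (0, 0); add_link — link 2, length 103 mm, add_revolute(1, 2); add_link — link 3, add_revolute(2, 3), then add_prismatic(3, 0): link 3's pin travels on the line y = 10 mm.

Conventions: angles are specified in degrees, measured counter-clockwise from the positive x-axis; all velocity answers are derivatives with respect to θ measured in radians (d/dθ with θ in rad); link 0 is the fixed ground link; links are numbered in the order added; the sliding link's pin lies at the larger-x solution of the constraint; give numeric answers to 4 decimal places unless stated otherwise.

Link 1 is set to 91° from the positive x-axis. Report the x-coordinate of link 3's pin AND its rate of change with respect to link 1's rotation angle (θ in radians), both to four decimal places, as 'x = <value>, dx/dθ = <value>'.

geometry: r = 57 mm, L = 103 mm, e = 10 mm
crank pin P = (r cos θ, r sin θ) = (-0.994787, 56.991319)
h = r sin θ − e = 56.991319 − 10 = 46.991319
x = r cos θ + √(L² − h²) = -0.994787 + 91.655965 = 90.661178
dx/dθ = −r sin θ − h·r cos θ/√(L² − h²) (θ in radians; h = 46.991319) = -56.481299

x = 90.6612, dx/dθ = -56.4813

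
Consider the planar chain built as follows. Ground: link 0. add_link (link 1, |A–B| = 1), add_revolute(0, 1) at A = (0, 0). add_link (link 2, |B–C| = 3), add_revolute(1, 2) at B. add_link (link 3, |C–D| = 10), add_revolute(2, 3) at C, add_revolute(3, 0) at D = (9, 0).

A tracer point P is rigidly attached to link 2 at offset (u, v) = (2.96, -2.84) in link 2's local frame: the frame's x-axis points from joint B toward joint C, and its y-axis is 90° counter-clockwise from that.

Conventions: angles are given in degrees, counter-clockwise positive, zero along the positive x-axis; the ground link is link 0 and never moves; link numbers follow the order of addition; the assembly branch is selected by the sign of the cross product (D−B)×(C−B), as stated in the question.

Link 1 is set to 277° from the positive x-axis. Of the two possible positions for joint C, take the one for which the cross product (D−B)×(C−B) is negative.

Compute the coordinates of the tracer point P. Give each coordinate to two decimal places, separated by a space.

A=(0,0), D=(9.00,0)
B = A + 1.00·(cos277°, sin277°) = (0.1219, -0.9925)
|BD| = 8.9334
circle(B,3.00) ∩ circle(D,10.00): a=-0.6265, h=2.9339
  candidates: C₊=(-0.8267,1.8535) cross=26.209; C₋=(-0.1748,-3.9778) cross=-26.209
  branch - wants cross < 0 → take C=(-0.1748,-3.9778) (cross=-26.209)
ex = (C−B)/|BC| = (-0.0989,-0.9951); ey = (0.9951,-0.0989)
P = B + 2.96·ex + -2.84·ey = (-2.9969,-3.6572)

-3.00 -3.66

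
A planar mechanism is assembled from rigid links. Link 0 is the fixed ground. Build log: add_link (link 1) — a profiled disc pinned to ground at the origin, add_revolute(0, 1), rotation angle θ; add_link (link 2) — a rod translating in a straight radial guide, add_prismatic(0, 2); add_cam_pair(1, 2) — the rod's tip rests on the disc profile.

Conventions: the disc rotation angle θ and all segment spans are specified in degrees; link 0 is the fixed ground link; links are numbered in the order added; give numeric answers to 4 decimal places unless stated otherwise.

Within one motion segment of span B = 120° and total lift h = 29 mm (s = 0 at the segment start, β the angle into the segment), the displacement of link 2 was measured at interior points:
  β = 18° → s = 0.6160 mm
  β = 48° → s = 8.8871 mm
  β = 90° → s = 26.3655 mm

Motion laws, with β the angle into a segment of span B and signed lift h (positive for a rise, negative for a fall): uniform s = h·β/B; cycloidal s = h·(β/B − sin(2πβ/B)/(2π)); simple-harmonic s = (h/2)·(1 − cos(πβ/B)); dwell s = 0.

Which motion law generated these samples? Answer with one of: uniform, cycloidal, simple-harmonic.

candidates at β/B = r: uniform s = h·r (linear in β); cycloidal s = h·(r − sin(2πr)/(2π)); simple-harmonic s = (h/2)(1 − cos(πr))
β=18°: printed 0.6160 | uniform 4.3500, cycloidal 0.6160, simple-harmonic 1.5804
β=48°: printed 8.8871 | uniform 11.6000, cycloidal 8.8871, simple-harmonic 10.0193
β=90°: printed 26.3655 | uniform 21.7500, cycloidal 26.3655, simple-harmonic 24.7530
only one law matches every sample → cycloidal

cycloidal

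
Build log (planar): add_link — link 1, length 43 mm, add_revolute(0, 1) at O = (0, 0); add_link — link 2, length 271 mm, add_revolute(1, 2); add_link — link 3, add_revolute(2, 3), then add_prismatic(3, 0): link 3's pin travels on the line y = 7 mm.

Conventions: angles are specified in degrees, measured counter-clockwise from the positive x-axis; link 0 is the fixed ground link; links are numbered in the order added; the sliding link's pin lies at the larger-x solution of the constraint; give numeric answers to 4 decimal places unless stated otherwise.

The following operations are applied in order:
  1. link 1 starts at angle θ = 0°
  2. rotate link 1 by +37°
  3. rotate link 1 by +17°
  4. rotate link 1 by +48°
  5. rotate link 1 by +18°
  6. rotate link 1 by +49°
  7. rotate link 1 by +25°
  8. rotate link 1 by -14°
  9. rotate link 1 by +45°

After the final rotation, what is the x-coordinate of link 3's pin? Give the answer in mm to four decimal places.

geometry: r = 43 mm, L = 271 mm, e = 7 mm; θ starts at 0°
rotate link 1 by +37°: θ ← 0° +37° = 37°
rotate link 1 by +17°: θ ← 37° +17° = 54°
rotate link 1 by +48°: θ ← 54° +48° = 102°
rotate link 1 by +18°: θ ← 102° +18° = 120°
rotate link 1 by +49°: θ ← 120° +49° = 169°
rotate link 1 by +25°: θ ← 169° +25° = 194°
rotate link 1 by -14°: θ ← 194° -14° = 180°
rotate link 1 by +45°: θ ← 180° +45° = 225°
crank pin P = (r cos θ, r sin θ) = (-30.405592, -30.405592)
h = r sin θ − e = -30.405592 − 7 = -37.405592
x = r cos θ + √(L² − h²) = -30.405592 + 268.406076 = 238.000485

238.0005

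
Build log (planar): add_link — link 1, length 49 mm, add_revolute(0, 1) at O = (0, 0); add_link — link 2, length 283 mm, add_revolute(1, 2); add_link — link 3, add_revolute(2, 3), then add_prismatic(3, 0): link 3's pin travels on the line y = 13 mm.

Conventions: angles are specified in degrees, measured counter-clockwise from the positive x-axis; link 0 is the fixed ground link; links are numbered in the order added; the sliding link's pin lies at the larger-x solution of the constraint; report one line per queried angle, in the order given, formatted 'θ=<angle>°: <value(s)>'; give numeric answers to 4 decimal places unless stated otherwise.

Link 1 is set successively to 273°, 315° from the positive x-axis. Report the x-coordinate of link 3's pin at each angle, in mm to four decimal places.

geometry: r = 49 mm, L = 283 mm, e = 13 mm
θ=273°: crank pin P = (r cos θ, r sin θ) = (2.564462, -48.932847)
θ=273°: h = r sin θ − e = -48.932847 − 13 = -61.932847
θ=273°: x = r cos θ + √(L² − h²) = 2.564462 + 276.140041 = 278.704503
θ=315°: crank pin P = (r cos θ, r sin θ) = (34.648232, -34.648232)
θ=315°: h = r sin θ − e = -34.648232 − 13 = -47.648232
θ=315°: x = r cos θ + √(L² − h²) = 34.648232 + 278.959936 = 313.608168

θ=273°: 278.7045
θ=315°: 313.6082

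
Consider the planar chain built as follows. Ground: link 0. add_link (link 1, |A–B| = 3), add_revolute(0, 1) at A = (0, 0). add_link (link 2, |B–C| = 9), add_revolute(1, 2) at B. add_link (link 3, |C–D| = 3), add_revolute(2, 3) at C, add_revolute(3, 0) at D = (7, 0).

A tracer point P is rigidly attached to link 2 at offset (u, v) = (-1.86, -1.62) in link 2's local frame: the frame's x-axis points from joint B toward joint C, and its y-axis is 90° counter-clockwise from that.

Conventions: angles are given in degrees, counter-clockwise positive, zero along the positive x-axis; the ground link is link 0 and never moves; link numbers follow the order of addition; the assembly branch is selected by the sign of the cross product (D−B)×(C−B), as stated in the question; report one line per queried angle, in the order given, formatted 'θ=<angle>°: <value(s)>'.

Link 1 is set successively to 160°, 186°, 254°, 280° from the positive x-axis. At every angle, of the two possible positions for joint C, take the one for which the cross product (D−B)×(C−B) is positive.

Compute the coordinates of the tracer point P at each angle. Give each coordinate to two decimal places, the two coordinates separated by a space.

A=(0,0), D=(7.00,0)
θ=160°: B = A + 3.00·(cos160°, sin160°) = (-2.8191, 1.0261)
θ=160°: |BD| = 9.8725
θ=160°: circle(B,9.00) ∩ circle(D,3.00): a=8.5827, h=2.7086
θ=160°:   candidates: C₊=(5.9987,2.8280) cross=26.741; C₋=(5.4357,-2.5599) cross=-26.741
θ=160°:   branch + wants cross > 0 → take C=(5.9987,2.8280) (cross=26.741)
θ=160°: ex = (C−B)/|BC| = (0.9798,0.2002); ey = (-0.2002,0.9798)
θ=160°: P = B + -1.86·ex + -1.62·ey = (-4.3171,-0.9335)
θ=186°: B = A + 3.00·(cos186°, sin186°) = (-2.9836, -0.3136)
θ=186°: |BD| = 9.9885
θ=186°: circle(B,9.00) ∩ circle(D,3.00): a=8.5984, h=2.6585
θ=186°:   candidates: C₊=(5.5271,2.6135) cross=26.554; C₋=(5.6941,-2.7008) cross=-26.554
θ=186°:   branch + wants cross > 0 → take C=(5.5271,2.6135) (cross=26.554)
θ=186°: ex = (C−B)/|BC| = (0.9456,0.3252); ey = (-0.3252,0.9456)
θ=186°: P = B + -1.86·ex + -1.62·ey = (-4.2156,-2.4505)
θ=254°: B = A + 3.00·(cos254°, sin254°) = (-0.8269, -2.8838)
θ=254°: |BD| = 8.3413
θ=254°: circle(B,9.00) ∩ circle(D,3.00): a=8.4865, h=2.9965
θ=254°:   candidates: C₊=(6.1003,2.8619) cross=24.994; C₋=(8.1723,-2.7615) cross=-24.994
θ=254°:   branch + wants cross > 0 → take C=(6.1003,2.8619) (cross=24.994)
θ=254°: ex = (C−B)/|BC| = (0.7697,0.6384); ey = (-0.6384,0.7697)
θ=254°: P = B + -1.86·ex + -1.62·ey = (-1.2243,-5.3181)
θ=280°: B = A + 3.00·(cos280°, sin280°) = (0.5209, -2.9544)
θ=280°: |BD| = 7.1209
θ=280°: circle(B,9.00) ∩ circle(D,3.00): a=8.6160, h=2.6009
θ=280°:   candidates: C₊=(7.2813,2.9868) cross=18.521; C₋=(9.4395,-1.7461) cross=-18.521
θ=280°:   branch + wants cross > 0 → take C=(7.2813,2.9868) (cross=18.521)
θ=280°: ex = (C−B)/|BC| = (0.7511,0.6601); ey = (-0.6601,0.7511)
θ=280°: P = B + -1.86·ex + -1.62·ey = (0.1932,-5.3991)

θ=160°: -4.32 -0.93
θ=186°: -4.22 -2.45
θ=254°: -1.22 -5.32
θ=280°: 0.19 -5.40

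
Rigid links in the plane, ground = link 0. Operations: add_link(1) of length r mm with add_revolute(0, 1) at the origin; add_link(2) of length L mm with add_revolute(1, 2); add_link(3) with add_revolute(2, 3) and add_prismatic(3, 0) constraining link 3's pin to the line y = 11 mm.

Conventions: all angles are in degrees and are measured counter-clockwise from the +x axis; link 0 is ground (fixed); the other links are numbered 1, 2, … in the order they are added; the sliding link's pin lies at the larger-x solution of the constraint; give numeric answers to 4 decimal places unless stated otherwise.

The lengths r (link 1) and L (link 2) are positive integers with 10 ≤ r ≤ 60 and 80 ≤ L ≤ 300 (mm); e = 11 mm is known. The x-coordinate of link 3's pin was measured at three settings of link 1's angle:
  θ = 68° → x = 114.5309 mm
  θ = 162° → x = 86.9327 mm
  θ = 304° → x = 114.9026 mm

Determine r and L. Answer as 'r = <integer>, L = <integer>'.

constraint per measurement: (x − r cos θ)² + (r sin θ − e)² = L²
subtracting the θ₁ and θ₂ equations cancels the r² and L² terms:
r = (x₁² − x₂²) / (2[(x₁cos θ₁ + e sin θ₁) − (x₂cos θ₂ + e sin θ₂)]) = 21.0000 → r = 21
L² = (x₁ − r cos θ₁)² + (r sin θ₁ − e)² = 11448.9988 → L = 107.0000 → L = 107
check at θ₃=304°: x = 114.9026 (printed 114.9026) ✓

r = 21, L = 107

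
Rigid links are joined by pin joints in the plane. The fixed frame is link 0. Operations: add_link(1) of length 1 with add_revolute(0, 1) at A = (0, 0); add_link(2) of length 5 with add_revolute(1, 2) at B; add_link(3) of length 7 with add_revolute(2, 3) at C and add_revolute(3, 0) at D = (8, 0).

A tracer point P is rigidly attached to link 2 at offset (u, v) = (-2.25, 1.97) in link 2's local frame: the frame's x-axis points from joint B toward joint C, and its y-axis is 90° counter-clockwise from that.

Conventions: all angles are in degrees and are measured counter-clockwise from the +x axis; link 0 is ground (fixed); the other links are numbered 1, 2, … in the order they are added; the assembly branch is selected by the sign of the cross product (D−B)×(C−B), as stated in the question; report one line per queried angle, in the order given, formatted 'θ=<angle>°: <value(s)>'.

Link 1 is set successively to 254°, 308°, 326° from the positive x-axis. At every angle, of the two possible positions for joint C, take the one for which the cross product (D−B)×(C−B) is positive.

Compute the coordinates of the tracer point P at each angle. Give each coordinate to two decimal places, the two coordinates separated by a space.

A=(0,0), D=(8.00,0)
θ=254°: B = A + 1.00·(cos254°, sin254°) = (-0.2756, -0.9613)
θ=254°: |BD| = 8.3313
θ=254°: circle(B,5.00) ∩ circle(D,7.00): a=2.7253, h=4.1920
θ=254°:   candidates: C₊=(1.9478,3.5172) cross=34.925; C₋=(2.9151,-4.8108) cross=-34.925
θ=254°:   branch + wants cross > 0 → take C=(1.9478,3.5172) (cross=34.925)
θ=254°: ex = (C−B)/|BC| = (0.4447,0.8957); ey = (-0.8957,0.4447)
θ=254°: P = B + -2.25·ex + 1.97·ey = (-3.0407,-2.1005)
θ=308°: B = A + 1.00·(cos308°, sin308°) = (0.6157, -0.7880)
θ=308°: |BD| = 7.4263
θ=308°: circle(B,5.00) ∩ circle(D,7.00): a=2.0972, h=4.5389
θ=308°:   candidates: C₊=(2.2194,3.9478) cross=33.707; C₋=(3.1827,-5.0787) cross=-33.707
θ=308°:   branch + wants cross > 0 → take C=(2.2194,3.9478) (cross=33.707)
θ=308°: ex = (C−B)/|BC| = (0.3208,0.9472); ey = (-0.9472,0.3208)
θ=308°: P = B + -2.25·ex + 1.97·ey = (-1.9719,-2.2872)
θ=326°: B = A + 1.00·(cos326°, sin326°) = (0.8290, -0.5592)
θ=326°: |BD| = 7.1927
θ=326°: circle(B,5.00) ∩ circle(D,7.00): a=1.9280, h=4.6133
θ=326°:   candidates: C₊=(2.3926,4.1901) cross=33.182; C₋=(3.1099,-5.0087) cross=-33.182
θ=326°:   branch + wants cross > 0 → take C=(2.3926,4.1901) (cross=33.182)
θ=326°: ex = (C−B)/|BC| = (0.3127,0.9499); ey = (-0.9499,0.3127)
θ=326°: P = B + -2.25·ex + 1.97·ey = (-1.7458,-2.0803)

θ=254°: -3.04 -2.10
θ=308°: -1.97 -2.29
θ=326°: -1.75 -2.08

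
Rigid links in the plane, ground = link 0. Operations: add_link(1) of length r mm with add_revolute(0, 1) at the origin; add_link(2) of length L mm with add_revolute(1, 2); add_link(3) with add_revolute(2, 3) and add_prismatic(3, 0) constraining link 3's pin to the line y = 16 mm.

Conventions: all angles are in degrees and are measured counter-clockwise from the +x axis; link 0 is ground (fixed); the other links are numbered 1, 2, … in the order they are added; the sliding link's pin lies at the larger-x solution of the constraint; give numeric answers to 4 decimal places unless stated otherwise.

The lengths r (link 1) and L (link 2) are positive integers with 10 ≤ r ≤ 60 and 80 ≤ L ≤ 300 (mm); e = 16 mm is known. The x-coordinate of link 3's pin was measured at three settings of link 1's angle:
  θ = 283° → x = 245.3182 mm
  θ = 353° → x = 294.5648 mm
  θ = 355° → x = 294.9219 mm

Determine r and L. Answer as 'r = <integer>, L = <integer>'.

constraint per measurement: (x − r cos θ)² + (r sin θ − e)² = L²
subtracting the θ₁ and θ₂ equations cancels the r² and L² terms:
r = (x₁² − x₂²) / (2[(x₁cos θ₁ + e sin θ₁) − (x₂cos θ₂ + e sin θ₂)]) = 53.0000 → r = 53
L² = (x₁ − r cos θ₁)² + (r sin θ₁ − e)² = 59048.9846 → L = 243.0000 → L = 243
check at θ₃=355°: x = 294.9219 (printed 294.9219) ✓

r = 53, L = 243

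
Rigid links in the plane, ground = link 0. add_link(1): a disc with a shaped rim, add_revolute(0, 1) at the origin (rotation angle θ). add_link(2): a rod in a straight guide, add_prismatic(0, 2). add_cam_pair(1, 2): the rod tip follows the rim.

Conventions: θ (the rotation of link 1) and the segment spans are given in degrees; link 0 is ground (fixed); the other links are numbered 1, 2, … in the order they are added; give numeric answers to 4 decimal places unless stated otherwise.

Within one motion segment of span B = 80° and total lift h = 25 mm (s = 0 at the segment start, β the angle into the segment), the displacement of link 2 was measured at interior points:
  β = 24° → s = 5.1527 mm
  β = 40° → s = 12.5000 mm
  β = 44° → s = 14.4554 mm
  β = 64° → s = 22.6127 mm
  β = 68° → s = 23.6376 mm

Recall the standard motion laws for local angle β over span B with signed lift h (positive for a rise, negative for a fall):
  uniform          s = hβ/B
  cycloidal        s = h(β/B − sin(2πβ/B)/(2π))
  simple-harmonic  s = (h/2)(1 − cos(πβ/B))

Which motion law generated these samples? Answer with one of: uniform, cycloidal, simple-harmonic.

candidates at β/B = r: uniform s = h·r (linear in β); cycloidal s = h·(r − sin(2πr)/(2π)); simple-harmonic s = (h/2)(1 − cos(πr))
β=24°: printed 5.1527 | uniform 7.5000, cycloidal 3.7159, simple-harmonic 5.1527
β=40°: printed 12.5000 | uniform 12.5000, cycloidal 12.5000, simple-harmonic 12.5000
β=44°: printed 14.4554 | uniform 13.7500, cycloidal 14.9795, simple-harmonic 14.4554
β=64°: printed 22.6127 | uniform 20.0000, cycloidal 23.7841, simple-harmonic 22.6127
β=68°: printed 23.6376 | uniform 21.2500, cycloidal 24.4690, simple-harmonic 23.6376
only one law matches every sample → simple-harmonic

simple-harmonic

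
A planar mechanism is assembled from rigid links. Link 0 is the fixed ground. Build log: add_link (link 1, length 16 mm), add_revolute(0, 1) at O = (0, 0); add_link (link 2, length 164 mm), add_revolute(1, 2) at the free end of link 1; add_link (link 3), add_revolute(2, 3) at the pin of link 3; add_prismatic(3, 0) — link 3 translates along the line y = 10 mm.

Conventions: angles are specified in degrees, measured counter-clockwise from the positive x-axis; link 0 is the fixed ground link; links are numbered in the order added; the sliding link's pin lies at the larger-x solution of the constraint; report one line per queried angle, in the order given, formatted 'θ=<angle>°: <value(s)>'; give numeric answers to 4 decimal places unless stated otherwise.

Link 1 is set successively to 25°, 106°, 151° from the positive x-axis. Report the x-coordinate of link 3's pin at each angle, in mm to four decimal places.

geometry: r = 16 mm, L = 164 mm, e = 10 mm
θ=25°: crank pin P = (r cos θ, r sin θ) = (14.500925, 6.761892)
θ=25°: h = r sin θ − e = 6.761892 − 10 = -3.238108
θ=25°: x = r cos θ + √(L² − h²) = 14.500925 + 163.968029 = 178.468954
θ=106°: crank pin P = (r cos θ, r sin θ) = (-4.410198, 15.380187)
θ=106°: h = r sin θ − e = 15.380187 − 10 = 5.380187
θ=106°: x = r cos θ + √(L² − h²) = -4.410198 + 163.911725 = 159.501527
θ=151°: crank pin P = (r cos θ, r sin θ) = (-13.993915, 7.756954)
θ=151°: h = r sin θ − e = 7.756954 − 10 = -2.243046
θ=151°: x = r cos θ + √(L² − h²) = -13.993915 + 163.984660 = 149.990745

θ=25°: 178.4690
θ=106°: 159.5015
θ=151°: 149.9907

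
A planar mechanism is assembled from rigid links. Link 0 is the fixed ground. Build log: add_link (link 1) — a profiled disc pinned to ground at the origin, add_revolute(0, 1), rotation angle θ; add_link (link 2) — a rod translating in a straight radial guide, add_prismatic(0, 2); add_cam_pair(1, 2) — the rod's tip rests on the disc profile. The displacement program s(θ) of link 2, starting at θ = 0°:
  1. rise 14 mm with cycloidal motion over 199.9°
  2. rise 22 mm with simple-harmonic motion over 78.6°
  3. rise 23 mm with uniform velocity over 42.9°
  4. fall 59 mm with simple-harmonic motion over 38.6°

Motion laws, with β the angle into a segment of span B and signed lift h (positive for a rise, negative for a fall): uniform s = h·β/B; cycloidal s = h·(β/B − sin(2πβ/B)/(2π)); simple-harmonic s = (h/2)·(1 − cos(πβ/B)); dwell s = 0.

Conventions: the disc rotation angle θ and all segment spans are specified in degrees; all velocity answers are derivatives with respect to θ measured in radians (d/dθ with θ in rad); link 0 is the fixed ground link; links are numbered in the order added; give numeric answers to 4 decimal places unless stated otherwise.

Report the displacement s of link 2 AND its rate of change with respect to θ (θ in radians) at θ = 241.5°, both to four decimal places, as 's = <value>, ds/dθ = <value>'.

seg 1 [0°–199.9°] cycloidal, h=14: full span → s += 14 → s = 14.0000
seg 2 [199.9°–278.5°] simple-harmonic, h=22: θ=241.5° here. β=41.6, B=78.6. 22/2·(1 − cos(π·0.5293)) = 12.0098 → s = 26.0098
velocity in seg [199.9°–278.5°] (simple-harmonic), θ in radians: β = 41.6° = 0.7261 rad, B = 78.6° = 1.3718 rad; ds/dθ = (πh/(2B)) sin(πβ/B) = (π·22/(2·1.3718)) sin(π·0.5293) = 25.084470 mm/rad

s = 26.0098, ds/dθ = 25.0845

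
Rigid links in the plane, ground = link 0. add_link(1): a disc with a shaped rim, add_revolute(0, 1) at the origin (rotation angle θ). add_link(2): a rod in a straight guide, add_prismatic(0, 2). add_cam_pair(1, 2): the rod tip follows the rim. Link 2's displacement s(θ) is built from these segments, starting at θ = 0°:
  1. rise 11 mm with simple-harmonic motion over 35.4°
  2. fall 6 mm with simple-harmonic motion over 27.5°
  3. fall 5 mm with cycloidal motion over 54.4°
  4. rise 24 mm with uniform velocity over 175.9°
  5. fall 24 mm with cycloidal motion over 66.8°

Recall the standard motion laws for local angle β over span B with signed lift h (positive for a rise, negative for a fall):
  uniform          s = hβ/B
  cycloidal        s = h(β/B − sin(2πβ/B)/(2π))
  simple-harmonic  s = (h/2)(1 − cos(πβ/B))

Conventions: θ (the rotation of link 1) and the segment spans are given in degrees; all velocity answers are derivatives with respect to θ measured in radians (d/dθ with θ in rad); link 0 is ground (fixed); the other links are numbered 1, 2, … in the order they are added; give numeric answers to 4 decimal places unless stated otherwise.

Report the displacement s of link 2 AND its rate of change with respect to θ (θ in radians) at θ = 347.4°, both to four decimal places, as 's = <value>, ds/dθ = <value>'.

segment 1 (0° to 35.4°, simple-harmonic, h = 11) is passed completely: s = 0.0000 + (11) = 11.0000
segment 2 (35.4° to 62.9°, simple-harmonic, h = -6) is passed completely: s = 11.0000 + (-6) = 5.0000
segment 3 (62.9° to 117.3°, cycloidal, h = -5) is passed completely: s = 5.0000 + (-5) = 0.0000
segment 4 (117.3° to 293.2°, uniform, h = 24) is passed completely: s = 0.0000 + (24) = 24.0000
θ = 347.4° falls in segment 5 (293.2° to 360°, cycloidal, h = -24): β = 347.4 − 293.2 = 54.2°, B = 66.8°; Δs = -24·(0.8114 − sin(2π·0.8114)/(2π)) = -23.0122; s = 24.0000 − 23.0122 = 0.9878
velocity in seg [293.2°–360°] (cycloidal), θ in radians: β = 54.2° = 0.9460 rad, B = 66.8° = 1.1659 rad; ds/dθ = (h/B)(1 − cos(2πβ/B)) = ((-24)/1.1659)(1 − cos(2π·0.8114)) = -12.842012 mm/rad

s = 0.9878, ds/dθ = -12.8420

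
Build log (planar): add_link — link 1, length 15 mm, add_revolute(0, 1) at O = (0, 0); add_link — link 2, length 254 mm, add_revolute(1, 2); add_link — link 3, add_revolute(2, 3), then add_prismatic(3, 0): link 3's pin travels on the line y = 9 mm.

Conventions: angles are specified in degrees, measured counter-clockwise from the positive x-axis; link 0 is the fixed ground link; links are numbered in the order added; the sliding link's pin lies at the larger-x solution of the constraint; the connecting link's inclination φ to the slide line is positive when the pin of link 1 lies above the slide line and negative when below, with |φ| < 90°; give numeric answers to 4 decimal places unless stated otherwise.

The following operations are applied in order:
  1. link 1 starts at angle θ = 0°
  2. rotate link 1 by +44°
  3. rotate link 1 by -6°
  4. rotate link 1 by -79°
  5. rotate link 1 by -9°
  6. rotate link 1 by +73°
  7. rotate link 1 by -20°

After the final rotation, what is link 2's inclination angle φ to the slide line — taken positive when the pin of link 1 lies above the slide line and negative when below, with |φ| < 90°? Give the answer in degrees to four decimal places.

geometry: r = 15 mm, L = 254 mm, e = 9 mm; θ starts at 0°
rotate link 1 by +44°: θ ← 0° +44° = 44°
rotate link 1 by -6°: θ ← 44° -6° = 38°
rotate link 1 by -79°: θ ← 38° -79° = -41°
rotate link 1 by -9°: θ ← -41° -9° = -50°
rotate link 1 by +73°: θ ← -50° +73° = 23°
rotate link 1 by -20°: θ ← 23° -20° = 3°
h = r sin θ − e = 0.785039 − 9 = -8.214961
sin φ = h / L = -8.214961 / 254 = -0.03234236
φ = arcsin(-0.03234236) = -1.853404°

-1.8534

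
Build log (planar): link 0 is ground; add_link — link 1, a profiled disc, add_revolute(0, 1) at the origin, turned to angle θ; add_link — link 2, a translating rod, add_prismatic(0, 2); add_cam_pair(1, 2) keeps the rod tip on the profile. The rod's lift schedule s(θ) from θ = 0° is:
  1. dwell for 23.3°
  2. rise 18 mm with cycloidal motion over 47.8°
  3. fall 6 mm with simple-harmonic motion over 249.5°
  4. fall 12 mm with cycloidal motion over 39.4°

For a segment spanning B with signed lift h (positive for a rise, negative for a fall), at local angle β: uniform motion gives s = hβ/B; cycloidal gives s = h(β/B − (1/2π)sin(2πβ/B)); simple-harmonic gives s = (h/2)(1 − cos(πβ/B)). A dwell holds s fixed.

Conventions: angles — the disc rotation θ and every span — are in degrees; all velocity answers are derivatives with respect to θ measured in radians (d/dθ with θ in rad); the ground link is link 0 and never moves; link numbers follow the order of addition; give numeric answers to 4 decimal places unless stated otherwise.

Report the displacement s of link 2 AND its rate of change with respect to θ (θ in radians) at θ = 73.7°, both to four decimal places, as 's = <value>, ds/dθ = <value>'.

seg 1 [0°–23.3°] dwell: s stays 0.0000
seg 2 [23.3°–71.1°] cycloidal, h=18: full span → s += 18 → s = 18.0000
seg 3 [71.1°–320.6°] simple-harmonic, h=-6: θ=73.7° here. β=2.6, B=249.5. -6/2·(1 − cos(π·0.0104)) = -0.0016 → s = 17.9984
velocity in seg [71.1°–320.6°] (simple-harmonic), θ in radians: β = 2.6° = 0.0454 rad, B = 249.5° = 4.3546 rad; ds/dθ = (πh/(2B)) sin(πβ/B) = (π·(-6)/(2·4.3546)) sin(π·0.0104) = -0.070843 mm/rad

s = 17.9984, ds/dθ = -0.0708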